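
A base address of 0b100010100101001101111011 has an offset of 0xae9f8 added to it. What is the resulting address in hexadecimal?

0x953d73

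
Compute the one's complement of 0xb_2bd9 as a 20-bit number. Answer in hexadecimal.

Each hex digit d becomes f−d:
  b→4, 2→d, b→4, d→2, 9→6

0x4d426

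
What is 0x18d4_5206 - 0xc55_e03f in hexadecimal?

Subtract column by column in base 16:
  6-f → 7 (borrow)
  0-3-1 → c (borrow)
  2-0-1 → 1
  5-e → 7 (borrow)
  4-5-1 → e (borrow)
  d-5-1 → 7
  8-c → c (borrow)
  1-0-1 → 0

0xc7e71c7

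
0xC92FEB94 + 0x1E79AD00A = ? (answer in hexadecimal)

0x2B0CABB9E

Add column by column in base 16, right to left:
  4+A = E
  9+0 = 9
  B+0 = B
  E+D = B carry 1
  F+A+1 = A carry 1
  2+9+1 = C
  9+7 = 0 carry 1
  C+E+1 = B carry 1
  0+1+1 = 2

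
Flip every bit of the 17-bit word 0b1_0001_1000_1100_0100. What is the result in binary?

0b01110011100111011

Invert each bit: 10001100011000100 → 01110011100111011.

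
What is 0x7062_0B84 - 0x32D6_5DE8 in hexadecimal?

0x3D8BAD9C

Subtract column by column in base 16:
  4-8 → C (borrow)
  8-E-1 → 9 (borrow)
  B-D-1 → D (borrow)
  0-5-1 → A (borrow)
  2-6-1 → B (borrow)
  6-D-1 → 8 (borrow)
  0-2-1 → D (borrow)
  7-3-1 → 3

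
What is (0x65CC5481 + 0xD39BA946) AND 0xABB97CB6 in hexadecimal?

0x29217C86

Add column by column in base 16, right to left:
  1+6 = 7
  8+4 = C
  4+9 = D
  5+A = F
  C+B = 7 carry 1
  C+9+1 = 6 carry 1
  5+3+1 = 9
  6+D = 3 carry 1
  final carry 1
Sum = 0x13967FDC7; now AND with 0xABB97CB6:
  1&0=0, 3&A=2, 9&B=9, 6&B=2, 7&9=1, F&7=7, D&C=C, C&B=8, 7&6=6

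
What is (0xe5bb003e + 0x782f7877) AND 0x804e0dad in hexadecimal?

Add column by column in base 16, right to left:
  e+7 = 5 carry 1
  3+7+1 = b
  0+8 = 8
  0+7 = 7
  b+f = a carry 1
  b+2+1 = e
  5+8 = d
  e+7 = 5 carry 1
  final carry 1
Sum = 0x15dea78b5; now AND with 0x804e0dad:
  1&0=0, 5&8=0, d&0=0, e&4=4, a&e=a, 7&0=0, 8&d=8, b&a=a, 5&d=5

0x4a08a5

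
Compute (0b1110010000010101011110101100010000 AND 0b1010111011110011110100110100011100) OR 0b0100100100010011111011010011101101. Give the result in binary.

0b1110010000010101011110101100010000 AND 0b1010111011110011110100110100011100 = 0b1010010000010001010100100100010000.
Then OR with 0b0100100100010011111011010011101101.

0b1110110100010011111111110111111101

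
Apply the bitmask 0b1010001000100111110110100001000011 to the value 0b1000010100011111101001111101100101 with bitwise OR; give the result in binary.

OR bit by bit (1 where either bit is 1):
  1000010100011111101001111101100101
| 1010001000100111110110100001000011
= 1010011100111111111111111101100111

0b1010011100111111111111111101100111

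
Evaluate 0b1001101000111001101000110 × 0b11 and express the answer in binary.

Multiply each base-2 digit by 3, carrying:
  0×3 = 0 → write 0
  1×3 = 3 → write 1 carry 1
  1×3+1 = 4 → write 0 carry 2
  0×3+2 = 2 → write 0 carry 1
  0×3+1 = 1 → write 1
  0×3 = 0 → write 0
  1×3 = 3 → write 1 carry 1
  0×3+1 = 1 → write 1
  1×3 = 3 → write 1 carry 1
  1×3+1 = 4 → write 0 carry 2
  0×3+2 = 2 → write 0 carry 1
  0×3+1 = 1 → write 1
  1×3 = 3 → write 1 carry 1
  1×3+1 = 4 → write 0 carry 2
  1×3+2 = 5 → write 1 carry 2
  0×3+2 = 2 → write 0 carry 1
  0×3+1 = 1 → write 1
  0×3 = 0 → write 0
  1×3 = 3 → write 1 carry 1
  0×3+1 = 1 → write 1
  1×3 = 3 → write 1 carry 1
  1×3+1 = 4 → write 0 carry 2
  0×3+2 = 2 → write 0 carry 1
  0×3+1 = 1 → write 1
  1×3 = 3 → write 1 carry 1
  remaining carry: 1

0b11100111010101100111010010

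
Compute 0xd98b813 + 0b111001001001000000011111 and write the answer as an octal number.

0o1637244062

0xd98b813 = 0o1546134023 in octal.
0b111001001001000000011111 = 0o71110037 in octal.
Add column by column in base 8, right to left:
  3+7 = 2 carry 1
  2+3+1 = 6
  0+0 = 0
  4+0 = 4
  3+1 = 4
  1+1 = 2
  6+1 = 7
  4+7 = 3 carry 1
  5+0+1 = 6
  1+0 = 1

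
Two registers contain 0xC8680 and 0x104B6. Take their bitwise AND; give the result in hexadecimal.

0x00480

AND each hex digit independently (no carries):
  C&1=0, 8&0=0, 6&4=4, 8&B=8, 0&6=0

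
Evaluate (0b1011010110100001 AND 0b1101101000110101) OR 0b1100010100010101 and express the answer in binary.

0b1101010100110101

0b1011010110100001 AND 0b1101101000110101 = 0b1001000000100001.
Then OR with 0b1100010100010101.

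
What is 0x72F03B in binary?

0b11100101111000000111011

Expand each hex digit to 4 bits: 7=0111 2=0010 F=1111 0=0000 3=0011 B=1011.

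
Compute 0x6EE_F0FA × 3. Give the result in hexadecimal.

Multiply each base-16 digit by 3, carrying:
  A×3 = 30 → write E carry 1
  F×3+1 = 46 → write E carry 2
  0×3+2 = 2 → write 2
  F×3 = 45 → write D carry 2
  E×3+2 = 44 → write C carry 2
  E×3+2 = 44 → write C carry 2
  6×3+2 = 20 → write 4 carry 1
  remaining carry: 1

0x14CCD2EE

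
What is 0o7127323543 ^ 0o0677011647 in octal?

0o7750332304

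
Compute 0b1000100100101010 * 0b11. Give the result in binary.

Multiply each base-2 digit by 3, carrying:
  0×3 = 0 → write 0
  1×3 = 3 → write 1 carry 1
  0×3+1 = 1 → write 1
  1×3 = 3 → write 1 carry 1
  0×3+1 = 1 → write 1
  1×3 = 3 → write 1 carry 1
  0×3+1 = 1 → write 1
  0×3 = 0 → write 0
  1×3 = 3 → write 1 carry 1
  0×3+1 = 1 → write 1
  0×3 = 0 → write 0
  1×3 = 3 → write 1 carry 1
  0×3+1 = 1 → write 1
  0×3 = 0 → write 0
  0×3 = 0 → write 0
  1×3 = 3 → write 1 carry 1
  remaining carry: 1

0b11001101101111110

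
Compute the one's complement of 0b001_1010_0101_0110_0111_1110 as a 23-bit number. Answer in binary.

0b11001011010100110000001

Invert each bit: 00110100101011001111110 → 11001011010100110000001.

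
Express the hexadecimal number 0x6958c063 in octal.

0o15126140143

Expand each hex digit to 4 bits: 6=0110 9=1001 5=0101 8=1000 c=1100 0=0000 6=0110 3=0011.
Group the bits in threes: 001 101 001 010 110 001 100 000 001 100 011 → 15126140143.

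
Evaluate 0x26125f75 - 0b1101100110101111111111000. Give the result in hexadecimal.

0x245eff7d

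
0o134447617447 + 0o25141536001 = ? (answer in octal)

Add column by column in base 8, right to left:
  7+1 = 0 carry 1
  4+0+1 = 5
  4+0 = 4
  7+6 = 5 carry 1
  1+3+1 = 5
  6+5 = 3 carry 1
  7+1+1 = 1 carry 1
  4+4+1 = 1 carry 1
  4+1+1 = 6
  4+5 = 1 carry 1
  3+2+1 = 6
  1+0 = 1

0o161611355450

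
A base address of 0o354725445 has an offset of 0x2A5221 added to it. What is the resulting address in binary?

0b11110111011111110101000110

0o354725445 = 0b11101100111010101100100101 in binary.
0x2A5221 = 0b1010100101001000100001 in binary.
Add column by column in base 2, right to left:
  1+1 = 0 carry 1
  0+0+1 = 1
  1+0 = 1
  0+0 = 0
  0+0 = 0
  1+1 = 0 carry 1
  0+0+1 = 1
  0+0 = 0
  1+0 = 1
  1+1 = 0 carry 1
  0+0+1 = 1
  1+0 = 1
  0+1 = 1
  1+0 = 1
  0+1 = 1
  1+0 = 1
  1+0 = 1
  1+1 = 0 carry 1
  0+0+1 = 1
  0+1 = 1
  1+0 = 1
  1+1 = 0 carry 1
  0+0+1 = 1
  1+0 = 1
  1+0 = 1
  1+0 = 1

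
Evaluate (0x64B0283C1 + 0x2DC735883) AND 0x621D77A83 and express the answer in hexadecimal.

0x21555800

Add column by column in base 16, right to left:
  1+3 = 4
  C+8 = 4 carry 1
  3+8+1 = C
  8+5 = D
  2+3 = 5
  0+7 = 7
  B+C = 7 carry 1
  4+D+1 = 2 carry 1
  6+2+1 = 9
Sum = 0x92775DC44; now AND with 0x621D77A83:
  9&6=0, 2&2=2, 7&1=1, 7&D=5, 5&7=5, D&7=5, C&A=8, 4&8=0, 4&3=0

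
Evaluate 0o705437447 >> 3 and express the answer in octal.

Shifting right by 3 bits = 1 oct digit: drop the last 1.

0o70543744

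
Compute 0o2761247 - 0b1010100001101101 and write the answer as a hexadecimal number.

0xB3A3A

0o2761247 = 0xBE2A7 in hexadecimal.
0b1010100001101101 = 0xA86D in hexadecimal.
Subtract column by column in base 16:
  7-D → A (borrow)
  A-6-1 → 3
  2-8 → A (borrow)
  E-A-1 → 3
  B-0 → B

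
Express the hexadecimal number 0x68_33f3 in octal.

Expand each hex digit to 4 bits: 6=0110 8=1000 3=0011 3=0011 f=1111 3=0011.
Group the bits in threes: 011 010 000 011 001 111 110 011 → 32031763.

0o32031763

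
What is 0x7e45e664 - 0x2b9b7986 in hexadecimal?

0x52aa6cde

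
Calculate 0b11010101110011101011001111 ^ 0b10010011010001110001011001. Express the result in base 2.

0b01000110100010011010010110

XOR bit by bit (1 where the bits differ):
  11010101110011101011001111
^ 10010011010001110001011001
= 01000110100010011010010110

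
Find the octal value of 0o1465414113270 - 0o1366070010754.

Subtract column by column in base 8:
  0-4 → 4 (borrow)
  7-5-1 → 1
  2-7 → 3 (borrow)
  3-0-1 → 2
  1-1 → 0
  1-0 → 1
  4-0 → 4
  1-7 → 2 (borrow)
  4-0-1 → 3
  5-6 → 7 (borrow)
  6-6-1 → 7 (borrow)
  4-3-1 → 0
  1-1 → 0

0o77324102314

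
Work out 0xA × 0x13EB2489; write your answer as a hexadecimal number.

0xC72F6D5A

Multiply each base-16 digit by 10, carrying:
  9×10 = 90 → write A carry 5
  8×10+5 = 85 → write 5 carry 5
  4×10+5 = 45 → write D carry 2
  2×10+2 = 22 → write 6 carry 1
  B×10+1 = 111 → write F carry 6
  E×10+6 = 146 → write 2 carry 9
  3×10+9 = 39 → write 7 carry 2
  1×10+2 = 12 → write C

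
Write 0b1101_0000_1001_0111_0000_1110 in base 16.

0xD0970E

Group the bits into nibbles: 1101 0000 1001 0111 0000 1110 → D0970E.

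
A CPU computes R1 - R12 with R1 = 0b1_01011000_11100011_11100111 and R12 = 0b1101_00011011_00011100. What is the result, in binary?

0b1010010111100100011001011

Subtract column by column in base 2:
  1-0 → 1
  1-0 → 1
  1-1 → 0
  0-1 → 1 (borrow)
  0-1-1 → 0 (borrow)
  1-0-1 → 0
  1-0 → 1
  1-0 → 1
  1-1 → 0
  1-1 → 0
  0-0 → 0
  0-1 → 1 (borrow)
  0-1-1 → 0 (borrow)
  1-0-1 → 0
  1-0 → 1
  1-0 → 1
  0-1 → 1 (borrow)
  0-0-1 → 1 (borrow)
  0-1-1 → 0 (borrow)
  1-1-1 → 1 (borrow)
  1-0-1 → 0
  0-0 → 0
  1-0 → 1
  0-0 → 0
  1-0 → 1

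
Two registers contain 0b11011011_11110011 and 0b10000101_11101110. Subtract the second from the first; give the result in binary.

Subtract column by column in base 2:
  1-0 → 1
  1-1 → 0
  0-1 → 1 (borrow)
  0-1-1 → 0 (borrow)
  1-0-1 → 0
  1-1 → 0
  1-1 → 0
  1-1 → 0
  1-1 → 0
  1-0 → 1
  0-1 → 1 (borrow)
  1-0-1 → 0
  1-0 → 1
  0-0 → 0
  1-0 → 1
  1-1 → 0

0b101011000000101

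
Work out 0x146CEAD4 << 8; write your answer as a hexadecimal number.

Shifting left by 8 bits = 2 hex digits: append 2 zeros.

0x146CEAD400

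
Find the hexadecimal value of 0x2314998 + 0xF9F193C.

Add column by column in base 16, right to left:
  8+C = 4 carry 1
  9+3+1 = D
  9+9 = 2 carry 1
  4+1+1 = 6
  1+F = 0 carry 1
  3+9+1 = D
  2+F = 1 carry 1
  final carry 1

0x11D062D4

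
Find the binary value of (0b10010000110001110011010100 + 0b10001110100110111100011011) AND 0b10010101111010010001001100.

0b10101011000000001001100

Add column by column in base 2, right to left:
  0+1 = 1
  0+1 = 1
  1+0 = 1
  0+1 = 1
  1+1 = 0 carry 1
  0+0+1 = 1
  1+0 = 1
  1+0 = 1
  0+1 = 1
  0+1 = 1
  1+1 = 0 carry 1
  1+1+1 = 1 carry 1
  1+0+1 = 0 carry 1
  0+1+1 = 0 carry 1
  0+1+1 = 0 carry 1
  0+0+1 = 1
  1+0 = 1
  1+1 = 0 carry 1
  0+0+1 = 1
  0+1 = 1
  0+1 = 1
  0+1 = 1
  1+0 = 1
  0+0 = 0
  0+0 = 0
  1+1 = 0 carry 1
  final carry 1
Sum = 0b100011111011000101111101111; now AND with 0b10010101111010010001001100:
  100011111011000101111101111
& 010010101111010010001001100
= 000010101011000000001001100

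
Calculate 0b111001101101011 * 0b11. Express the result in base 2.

Multiply each base-2 digit by 3, carrying:
  1×3 = 3 → write 1 carry 1
  1×3+1 = 4 → write 0 carry 2
  0×3+2 = 2 → write 0 carry 1
  1×3+1 = 4 → write 0 carry 2
  0×3+2 = 2 → write 0 carry 1
  1×3+1 = 4 → write 0 carry 2
  1×3+2 = 5 → write 1 carry 2
  0×3+2 = 2 → write 0 carry 1
  1×3+1 = 4 → write 0 carry 2
  1×3+2 = 5 → write 1 carry 2
  0×3+2 = 2 → write 0 carry 1
  0×3+1 = 1 → write 1
  1×3 = 3 → write 1 carry 1
  1×3+1 = 4 → write 0 carry 2
  1×3+2 = 5 → write 1 carry 2
  remaining carry: 10

0b10101101001000001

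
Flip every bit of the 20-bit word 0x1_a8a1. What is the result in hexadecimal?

Each hex digit d becomes f−d:
  1→e, a→5, 8→7, a→5, 1→e

0xe575e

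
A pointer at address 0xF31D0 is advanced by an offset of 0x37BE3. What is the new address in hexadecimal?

Add column by column in base 16, right to left:
  0+3 = 3
  D+E = B carry 1
  1+B+1 = D
  3+7 = A
  F+3 = 2 carry 1
  final carry 1

0x12ADB3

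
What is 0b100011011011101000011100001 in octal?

0o433350341

Group the bits in threes: 100 011 011 011 101 000 011 100 001 → 433350341.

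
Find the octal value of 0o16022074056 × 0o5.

0o106132454346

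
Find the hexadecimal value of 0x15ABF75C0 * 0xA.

0xD8B7A9980

Multiply each base-16 digit by 10, carrying:
  0×10 = 0 → write 0
  C×10 = 120 → write 8 carry 7
  5×10+7 = 57 → write 9 carry 3
  7×10+3 = 73 → write 9 carry 4
  F×10+4 = 154 → write A carry 9
  B×10+9 = 119 → write 7 carry 7
  A×10+7 = 107 → write B carry 6
  5×10+6 = 56 → write 8 carry 3
  1×10+3 = 13 → write D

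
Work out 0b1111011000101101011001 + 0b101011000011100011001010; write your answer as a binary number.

0b111010011100010000100011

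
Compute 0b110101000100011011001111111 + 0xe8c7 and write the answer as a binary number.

0b110101000110001111101000110

0xe8c7 = 0b1110100011000111 in binary.
Add column by column in base 2, right to left:
  1+1 = 0 carry 1
  1+1+1 = 1 carry 1
  1+1+1 = 1 carry 1
  1+0+1 = 0 carry 1
  1+0+1 = 0 carry 1
  1+0+1 = 0 carry 1
  1+1+1 = 1 carry 1
  0+1+1 = 0 carry 1
  0+0+1 = 1
  1+0 = 1
  1+0 = 1
  0+1 = 1
  1+0 = 1
  1+1 = 0 carry 1
  0+1+1 = 0 carry 1
  0+1+1 = 0 carry 1
  0+0+1 = 1
  1+0 = 1
  0+0 = 0
  0+0 = 0
  0+0 = 0
  1+0 = 1
  0+0 = 0
  1+0 = 1
  0+0 = 0
  1+0 = 1
  1+0 = 1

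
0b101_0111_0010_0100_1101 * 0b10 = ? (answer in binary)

0b10101110010010011010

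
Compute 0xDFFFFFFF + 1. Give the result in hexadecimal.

0xE0000000

The trailing 7 digits are F (max in base 16), so adding 1 cascades: they roll to 0 and the next digit up increments.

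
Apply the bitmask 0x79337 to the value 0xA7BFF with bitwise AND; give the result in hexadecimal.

0x21337

AND each hex digit independently (no carries):
  A&7=2, 7&9=1, B&3=3, F&3=3, F&7=7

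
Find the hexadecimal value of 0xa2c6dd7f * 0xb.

0x6fe8b8475

Multiply each base-16 digit by 11, carrying:
  f×11 = 165 → write 5 carry 10
  7×11+10 = 87 → write 7 carry 5
  d×11+5 = 148 → write 4 carry 9
  d×11+9 = 152 → write 8 carry 9
  6×11+9 = 75 → write b carry 4
  c×11+4 = 136 → write 8 carry 8
  2×11+8 = 30 → write e carry 1
  a×11+1 = 111 → write f carry 6
  remaining carry: 6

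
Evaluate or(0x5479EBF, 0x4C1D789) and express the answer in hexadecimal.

0x5C7DFBF

OR each hex digit independently (no carries):
  5|4=5, 4|C=C, 7|1=7, 9|D=D, E|7=F, B|8=B, F|9=F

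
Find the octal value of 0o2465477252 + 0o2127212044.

Add column by column in base 8, right to left:
  2+4 = 6
  5+4 = 1 carry 1
  2+0+1 = 3
  7+2 = 1 carry 1
  7+1+1 = 1 carry 1
  4+2+1 = 7
  5+7 = 4 carry 1
  6+2+1 = 1 carry 1
  4+1+1 = 6
  2+2 = 4

0o4614711316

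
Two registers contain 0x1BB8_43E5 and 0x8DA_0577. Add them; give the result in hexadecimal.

0x2492495C

Add column by column in base 16, right to left:
  5+7 = C
  E+7 = 5 carry 1
  3+5+1 = 9
  4+0 = 4
  8+A = 2 carry 1
  B+D+1 = 9 carry 1
  B+8+1 = 4 carry 1
  1+0+1 = 2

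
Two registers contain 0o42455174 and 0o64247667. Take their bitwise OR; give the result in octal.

0o66657777

OR each oct digit independently (no carries):
  4|6=6, 2|4=6, 4|2=6, 5|4=5, 5|7=7, 1|6=7, 7|6=7, 4|7=7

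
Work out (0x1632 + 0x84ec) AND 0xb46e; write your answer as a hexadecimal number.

Add column by column in base 16, right to left:
  2+c = e
  3+e = 1 carry 1
  6+4+1 = b
  1+8 = 9
Sum = 0x9b1e; now AND with 0xb46e:
  9&b=9, b&4=0, 1&6=0, e&e=e

0x900e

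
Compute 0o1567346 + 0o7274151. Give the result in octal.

Add column by column in base 8, right to left:
  6+1 = 7
  4+5 = 1 carry 1
  3+1+1 = 5
  7+4 = 3 carry 1
  6+7+1 = 6 carry 1
  5+2+1 = 0 carry 1
  1+7+1 = 1 carry 1
  final carry 1

0o11063517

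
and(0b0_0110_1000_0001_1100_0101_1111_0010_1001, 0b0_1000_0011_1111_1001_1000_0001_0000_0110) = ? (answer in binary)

0b000000000000110000000000100000000

AND bit by bit (1 only where both bits are 1):
  001101000000111000101111100101001
& 010000011111110011000000100000110
= 000000000000110000000000100000000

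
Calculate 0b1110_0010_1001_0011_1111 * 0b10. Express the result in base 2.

0b111000101001001111110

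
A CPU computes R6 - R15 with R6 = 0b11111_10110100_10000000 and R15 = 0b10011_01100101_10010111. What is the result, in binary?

Subtract column by column in base 2:
  0-1 → 1 (borrow)
  0-1-1 → 0 (borrow)
  0-1-1 → 0 (borrow)
  0-0-1 → 1 (borrow)
  0-1-1 → 0 (borrow)
  0-0-1 → 1 (borrow)
  0-0-1 → 1 (borrow)
  1-1-1 → 1 (borrow)
  0-1-1 → 0 (borrow)
  0-0-1 → 1 (borrow)
  1-1-1 → 1 (borrow)
  0-0-1 → 1 (borrow)
  1-0-1 → 0
  1-1 → 0
  0-1 → 1 (borrow)
  1-0-1 → 0
  1-1 → 0
  1-1 → 0
  1-0 → 1
  1-0 → 1
  1-1 → 0

0b11000100111011101001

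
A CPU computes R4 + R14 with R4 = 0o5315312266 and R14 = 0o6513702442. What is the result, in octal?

Add column by column in base 8, right to left:
  6+2 = 0 carry 1
  6+4+1 = 3 carry 1
  2+4+1 = 7
  2+2 = 4
  1+0 = 1
  3+7 = 2 carry 1
  5+3+1 = 1 carry 1
  1+1+1 = 3
  3+5 = 0 carry 1
  5+6+1 = 4 carry 1
  final carry 1

0o14031214730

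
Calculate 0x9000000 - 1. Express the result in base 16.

0x8ffffff

The trailing 6 digits are 0, so subtracting 1 borrows through: they become F and the next digit up decrements.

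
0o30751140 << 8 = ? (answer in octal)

8 bits is not a whole number of base-8 digits; in binary: 11000111101001001100000 << 8 = 1100011110100100110000000000000.

0o14364460000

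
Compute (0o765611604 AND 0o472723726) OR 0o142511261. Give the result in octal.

0o562711665

0o765611604 AND 0o472723726 = 0o460601604.
Then OR with 0o142511261.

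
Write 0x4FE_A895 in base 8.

Expand each hex digit to 4 bits: 4=0100 F=1111 E=1110 A=1010 8=1000 9=1001 5=0101.
Group the bits in threes: 100 111 111 101 010 100 010 010 101 → 477524225.

0o477524225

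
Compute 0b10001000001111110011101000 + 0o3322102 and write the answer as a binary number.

0b10001011101010000100101010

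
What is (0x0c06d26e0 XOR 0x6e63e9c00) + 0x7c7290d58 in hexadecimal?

First 0x0c06d26e0 XOR 0x6e63e9c00 = 0x62653bae0.
Add column by column in base 16, right to left:
  0+8 = 8
  e+5 = 3 carry 1
  a+d+1 = 8 carry 1
  b+0+1 = c
  3+9 = c
  5+2 = 7
  6+7 = d
  2+c = e
  6+7 = d

0xded7cc838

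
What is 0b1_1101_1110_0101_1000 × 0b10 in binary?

0b111011110010110000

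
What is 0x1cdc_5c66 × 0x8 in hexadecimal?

0xe6e2e330

Multiply each base-16 digit by 8, carrying:
  6×8 = 48 → write 0 carry 3
  6×8+3 = 51 → write 3 carry 3
  c×8+3 = 99 → write 3 carry 6
  5×8+6 = 46 → write e carry 2
  c×8+2 = 98 → write 2 carry 6
  d×8+6 = 110 → write e carry 6
  c×8+6 = 102 → write 6 carry 6
  1×8+6 = 14 → write e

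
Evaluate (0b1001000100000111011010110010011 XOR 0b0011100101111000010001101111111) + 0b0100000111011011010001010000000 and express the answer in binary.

0b1110101001011010011100101101100

First 0b1001000100000111011010110010011 XOR 0b0011100101111000010001101111111 = 0b1010100001111111001011011101100.
Add column by column in base 2, right to left:
  0+0 = 0
  0+0 = 0
  1+0 = 1
  1+0 = 1
  0+0 = 0
  1+0 = 1
  1+0 = 1
  1+1 = 0 carry 1
  0+0+1 = 1
  1+1 = 0 carry 1
  1+0+1 = 0 carry 1
  0+0+1 = 1
  1+0 = 1
  0+1 = 1
  0+0 = 0
  1+1 = 0 carry 1
  1+1+1 = 1 carry 1
  1+0+1 = 0 carry 1
  1+1+1 = 1 carry 1
  1+1+1 = 1 carry 1
  1+0+1 = 0 carry 1
  1+1+1 = 1 carry 1
  0+1+1 = 0 carry 1
  0+1+1 = 0 carry 1
  0+0+1 = 1
  0+0 = 0
  1+0 = 1
  0+0 = 0
  1+0 = 1
  0+1 = 1
  1+0 = 1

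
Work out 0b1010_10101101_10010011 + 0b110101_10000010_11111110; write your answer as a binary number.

0b10000000011000010010001

Add column by column in base 2, right to left:
  1+0 = 1
  1+1 = 0 carry 1
  0+1+1 = 0 carry 1
  0+1+1 = 0 carry 1
  1+1+1 = 1 carry 1
  0+1+1 = 0 carry 1
  0+1+1 = 0 carry 1
  1+1+1 = 1 carry 1
  1+0+1 = 0 carry 1
  0+1+1 = 0 carry 1
  1+0+1 = 0 carry 1
  1+0+1 = 0 carry 1
  0+0+1 = 1
  1+0 = 1
  0+0 = 0
  1+1 = 0 carry 1
  0+1+1 = 0 carry 1
  1+0+1 = 0 carry 1
  0+1+1 = 0 carry 1
  1+0+1 = 0 carry 1
  0+1+1 = 0 carry 1
  0+1+1 = 0 carry 1
  final carry 1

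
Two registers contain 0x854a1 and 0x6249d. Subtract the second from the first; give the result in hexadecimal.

0x23004

Subtract column by column in base 16:
  1-d → 4 (borrow)
  a-9-1 → 0
  4-4 → 0
  5-2 → 3
  8-6 → 2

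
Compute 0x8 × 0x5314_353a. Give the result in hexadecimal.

0x298a1a9d0

Multiply each base-16 digit by 8, carrying:
  a×8 = 80 → write 0 carry 5
  3×8+5 = 29 → write d carry 1
  5×8+1 = 41 → write 9 carry 2
  3×8+2 = 26 → write a carry 1
  4×8+1 = 33 → write 1 carry 2
  1×8+2 = 10 → write a
  3×8 = 24 → write 8 carry 1
  5×8+1 = 41 → write 9 carry 2
  remaining carry: 2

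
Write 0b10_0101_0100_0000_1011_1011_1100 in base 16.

Group the bits into nibbles: 0010 0101 0100 0000 1011 1011 1100 → 2540bbc.

0x2540bbc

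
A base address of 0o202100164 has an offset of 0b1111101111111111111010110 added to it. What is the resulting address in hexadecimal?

0x400804A

0o202100164 = 0x2088074 in hexadecimal.
0b1111101111111111111010110 = 0x1F7FFD6 in hexadecimal.
Add column by column in base 16, right to left:
  4+6 = A
  7+D = 4 carry 1
  0+F+1 = 0 carry 1
  8+F+1 = 8 carry 1
  8+7+1 = 0 carry 1
  0+F+1 = 0 carry 1
  2+1+1 = 4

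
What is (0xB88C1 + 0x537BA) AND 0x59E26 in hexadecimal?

Add column by column in base 16, right to left:
  1+A = B
  C+B = 7 carry 1
  8+7+1 = 0 carry 1
  8+3+1 = C
  B+5 = 0 carry 1
  final carry 1
Sum = 0x10C07B; now AND with 0x59E26:
  1&0=0, 0&5=0, C&9=8, 0&E=0, 7&2=2, B&6=2

0x8022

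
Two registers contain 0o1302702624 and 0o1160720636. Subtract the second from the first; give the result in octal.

0o121761766

Subtract column by column in base 8:
  4-6 → 6 (borrow)
  2-3-1 → 6 (borrow)
  6-6-1 → 7 (borrow)
  2-0-1 → 1
  0-2 → 6 (borrow)
  7-7-1 → 7 (borrow)
  2-0-1 → 1
  0-6 → 2 (borrow)
  3-1-1 → 1
  1-1 → 0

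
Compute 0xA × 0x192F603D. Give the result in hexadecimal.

Multiply each base-16 digit by 10, carrying:
  D×10 = 130 → write 2 carry 8
  3×10+8 = 38 → write 6 carry 2
  0×10+2 = 2 → write 2
  6×10 = 60 → write C carry 3
  F×10+3 = 153 → write 9 carry 9
  2×10+9 = 29 → write D carry 1
  9×10+1 = 91 → write B carry 5
  1×10+5 = 15 → write F

0xFBD9C262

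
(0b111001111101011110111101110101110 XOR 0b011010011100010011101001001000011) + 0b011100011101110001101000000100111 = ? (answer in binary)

0b111111111110111110111101000010100

First 0b111001111101011110111101110101110 XOR 0b011010011100010011101001001000011 = 0b100011100001001101010100111101101.
Add column by column in base 2, right to left:
  1+1 = 0 carry 1
  0+1+1 = 0 carry 1
  1+1+1 = 1 carry 1
  1+0+1 = 0 carry 1
  0+0+1 = 1
  1+1 = 0 carry 1
  1+0+1 = 0 carry 1
  1+0+1 = 0 carry 1
  1+0+1 = 0 carry 1
  0+0+1 = 1
  0+0 = 0
  1+0 = 1
  0+1 = 1
  1+0 = 1
  0+1 = 1
  1+1 = 0 carry 1
  0+0+1 = 1
  1+0 = 1
  1+0 = 1
  0+1 = 1
  0+1 = 1
  1+1 = 0 carry 1
  0+0+1 = 1
  0+1 = 1
  0+1 = 1
  0+1 = 1
  1+0 = 1
  1+0 = 1
  1+0 = 1
  0+1 = 1
  0+1 = 1
  0+1 = 1
  1+0 = 1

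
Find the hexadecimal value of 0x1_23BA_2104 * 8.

0x91DD10820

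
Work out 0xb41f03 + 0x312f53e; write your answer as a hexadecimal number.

Add column by column in base 16, right to left:
  3+e = 1 carry 1
  0+3+1 = 4
  f+5 = 4 carry 1
  1+f+1 = 1 carry 1
  4+2+1 = 7
  b+1 = c
  0+3 = 3

0x3c71441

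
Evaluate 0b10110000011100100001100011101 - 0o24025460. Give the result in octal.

0o2557413755

0b10110000011100100001100011101 = 0o2603441435 in octal.
Subtract column by column in base 8:
  5-0 → 5
  3-6 → 5 (borrow)
  4-4-1 → 7 (borrow)
  1-5-1 → 3 (borrow)
  4-2-1 → 1
  4-0 → 4
  3-4 → 7 (borrow)
  0-2-1 → 5 (borrow)
  6-0-1 → 5
  2-0 → 2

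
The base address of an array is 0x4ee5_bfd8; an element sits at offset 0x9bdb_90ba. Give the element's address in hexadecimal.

Add column by column in base 16, right to left:
  8+a = 2 carry 1
  d+b+1 = 9 carry 1
  f+0+1 = 0 carry 1
  b+9+1 = 5 carry 1
  5+b+1 = 1 carry 1
  e+d+1 = c carry 1
  e+b+1 = a carry 1
  4+9+1 = e

0xeac15092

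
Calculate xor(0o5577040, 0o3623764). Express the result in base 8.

XOR each oct digit independently (no carries):
  5^3=6, 5^6=3, 7^2=5, 7^3=4, 0^7=7, 4^6=2, 0^4=4

0o6354724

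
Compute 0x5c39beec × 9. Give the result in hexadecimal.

Multiply each base-16 digit by 9, carrying:
  c×9 = 108 → write c carry 6
  e×9+6 = 132 → write 4 carry 8
  e×9+8 = 134 → write 6 carry 8
  b×9+8 = 107 → write b carry 6
  9×9+6 = 87 → write 7 carry 5
  3×9+5 = 32 → write 0 carry 2
  c×9+2 = 110 → write e carry 6
  5×9+6 = 51 → write 3 carry 3
  remaining carry: 3

0x33e07b64c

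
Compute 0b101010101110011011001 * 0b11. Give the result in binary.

Multiply each base-2 digit by 3, carrying:
  1×3 = 3 → write 1 carry 1
  0×3+1 = 1 → write 1
  0×3 = 0 → write 0
  1×3 = 3 → write 1 carry 1
  1×3+1 = 4 → write 0 carry 2
  0×3+2 = 2 → write 0 carry 1
  1×3+1 = 4 → write 0 carry 2
  1×3+2 = 5 → write 1 carry 2
  0×3+2 = 2 → write 0 carry 1
  0×3+1 = 1 → write 1
  1×3 = 3 → write 1 carry 1
  1×3+1 = 4 → write 0 carry 2
  1×3+2 = 5 → write 1 carry 2
  0×3+2 = 2 → write 0 carry 1
  1×3+1 = 4 → write 0 carry 2
  0×3+2 = 2 → write 0 carry 1
  1×3+1 = 4 → write 0 carry 2
  0×3+2 = 2 → write 0 carry 1
  1×3+1 = 4 → write 0 carry 2
  0×3+2 = 2 → write 0 carry 1
  1×3+1 = 4 → write 0 carry 2
  remaining carry: 10

0b10000000001011010001011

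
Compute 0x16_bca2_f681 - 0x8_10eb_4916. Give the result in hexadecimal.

0xeabb7ad6b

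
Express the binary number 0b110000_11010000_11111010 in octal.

0o14150372

Group the bits in threes: 001 100 001 101 000 011 111 010 → 14150372.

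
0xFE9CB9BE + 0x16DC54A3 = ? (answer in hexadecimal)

0x115790E61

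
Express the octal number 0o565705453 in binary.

Each octal digit is 3 bits: 5=101 6=110 5=101 7=111 0=000 5=101 4=100 5=101 3=011.

0b101110101111000101100101011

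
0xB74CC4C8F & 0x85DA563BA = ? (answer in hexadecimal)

AND each hex digit independently (no carries):
  B&8=8, 7&5=5, 4&D=4, C&A=8, C&5=4, 4&6=4, C&3=0, 8&B=8, F&A=A

0x85484408A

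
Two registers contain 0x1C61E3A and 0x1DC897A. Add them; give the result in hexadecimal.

0x3A2A7B4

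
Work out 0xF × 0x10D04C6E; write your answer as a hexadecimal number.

Multiply each base-16 digit by 15, carrying:
  E×15 = 210 → write 2 carry 13
  6×15+13 = 103 → write 7 carry 6
  C×15+6 = 186 → write A carry 11
  4×15+11 = 71 → write 7 carry 4
  0×15+4 = 4 → write 4
  D×15 = 195 → write 3 carry 12
  0×15+12 = 12 → write C
  1×15 = 15 → write F

0xFC347A72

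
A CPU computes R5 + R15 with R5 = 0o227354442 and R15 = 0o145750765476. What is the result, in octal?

0o146200342140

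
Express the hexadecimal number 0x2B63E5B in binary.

0b10101101100011111001011011

Expand each hex digit to 4 bits: 2=0010 B=1011 6=0110 3=0011 E=1110 5=0101 B=1011.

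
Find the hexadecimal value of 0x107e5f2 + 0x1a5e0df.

0x2adc6d1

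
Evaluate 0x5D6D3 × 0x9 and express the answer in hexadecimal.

0x348D6B

Multiply each base-16 digit by 9, carrying:
  3×9 = 27 → write B carry 1
  D×9+1 = 118 → write 6 carry 7
  6×9+7 = 61 → write D carry 3
  D×9+3 = 120 → write 8 carry 7
  5×9+7 = 52 → write 4 carry 3
  remaining carry: 3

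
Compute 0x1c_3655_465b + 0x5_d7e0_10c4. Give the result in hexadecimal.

Add column by column in base 16, right to left:
  b+4 = f
  5+c = 1 carry 1
  6+0+1 = 7
  4+1 = 5
  5+0 = 5
  5+e = 3 carry 1
  6+7+1 = e
  3+d = 0 carry 1
  c+5+1 = 2 carry 1
  1+0+1 = 2

0x220e35571f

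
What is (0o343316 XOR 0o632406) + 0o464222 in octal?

0o1256132

First 0o343316 XOR 0o632406 = 0o571710.
Add column by column in base 8, right to left:
  0+2 = 2
  1+2 = 3
  7+2 = 1 carry 1
  1+4+1 = 6
  7+6 = 5 carry 1
  5+4+1 = 2 carry 1
  final carry 1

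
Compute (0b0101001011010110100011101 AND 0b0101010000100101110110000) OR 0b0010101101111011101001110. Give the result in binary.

0b111101101111111101011110

0b0101001011010110100011101 AND 0b0101010000100101110110000 = 0b0101000000000100100010000.
Then OR with 0b0010101101111011101001110.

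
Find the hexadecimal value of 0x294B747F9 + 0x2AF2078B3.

Add column by column in base 16, right to left:
  9+3 = C
  F+B = A carry 1
  7+8+1 = 0 carry 1
  4+7+1 = C
  7+0 = 7
  B+2 = D
  4+F = 3 carry 1
  9+A+1 = 4 carry 1
  2+2+1 = 5

0x543D7C0AC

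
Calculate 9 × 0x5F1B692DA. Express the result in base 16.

0x357F6B29AA

Multiply each base-16 digit by 9, carrying:
  A×9 = 90 → write A carry 5
  D×9+5 = 122 → write A carry 7
  2×9+7 = 25 → write 9 carry 1
  9×9+1 = 82 → write 2 carry 5
  6×9+5 = 59 → write B carry 3
  B×9+3 = 102 → write 6 carry 6
  1×9+6 = 15 → write F
  F×9 = 135 → write 7 carry 8
  5×9+8 = 53 → write 5 carry 3
  remaining carry: 3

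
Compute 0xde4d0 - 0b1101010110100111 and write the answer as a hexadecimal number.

0xd0f29

0b1101010110100111 = 0xd5a7 in hexadecimal.
Subtract column by column in base 16:
  0-7 → 9 (borrow)
  d-a-1 → 2
  4-5 → f (borrow)
  e-d-1 → 0
  d-0 → d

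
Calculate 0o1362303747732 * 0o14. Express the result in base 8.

0o21534457337070

Multiply each base-8 digit by 12, carrying:
  2×12 = 24 → write 0 carry 3
  3×12+3 = 39 → write 7 carry 4
  7×12+4 = 88 → write 0 carry 11
  7×12+11 = 95 → write 7 carry 11
  4×12+11 = 59 → write 3 carry 7
  7×12+7 = 91 → write 3 carry 11
  3×12+11 = 47 → write 7 carry 5
  0×12+5 = 5 → write 5
  3×12 = 36 → write 4 carry 4
  2×12+4 = 28 → write 4 carry 3
  6×12+3 = 75 → write 3 carry 9
  3×12+9 = 45 → write 5 carry 5
  1×12+5 = 17 → write 1 carry 2
  remaining carry: 2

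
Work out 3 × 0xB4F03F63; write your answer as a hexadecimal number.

0x21ED0BE29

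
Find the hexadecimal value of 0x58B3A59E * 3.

0x10A1AF0DA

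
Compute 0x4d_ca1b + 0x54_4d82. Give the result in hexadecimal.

Add column by column in base 16, right to left:
  b+2 = d
  1+8 = 9
  a+d = 7 carry 1
  c+4+1 = 1 carry 1
  d+4+1 = 2 carry 1
  4+5+1 = a

0xa2179d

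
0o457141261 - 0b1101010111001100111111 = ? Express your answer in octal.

0o441647562

0b1101010111001100111111 = 0o15271477 in octal.
Subtract column by column in base 8:
  1-7 → 2 (borrow)
  6-7-1 → 6 (borrow)
  2-4-1 → 5 (borrow)
  1-1-1 → 7 (borrow)
  4-7-1 → 4 (borrow)
  1-2-1 → 6 (borrow)
  7-5-1 → 1
  5-1 → 4
  4-0 → 4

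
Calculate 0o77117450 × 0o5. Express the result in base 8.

Multiply each base-8 digit by 5, carrying:
  0×5 = 0 → write 0
  5×5 = 25 → write 1 carry 3
  4×5+3 = 23 → write 7 carry 2
  7×5+2 = 37 → write 5 carry 4
  1×5+4 = 9 → write 1 carry 1
  1×5+1 = 6 → write 6
  7×5 = 35 → write 3 carry 4
  7×5+4 = 39 → write 7 carry 4
  remaining carry: 4

0o473615710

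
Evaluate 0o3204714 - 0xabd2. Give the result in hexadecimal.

0xc5dfa

0o3204714 = 0xd09cc in hexadecimal.
Subtract column by column in base 16:
  c-2 → a
  c-d → f (borrow)
  9-b-1 → d (borrow)
  0-a-1 → 5 (borrow)
  d-0-1 → c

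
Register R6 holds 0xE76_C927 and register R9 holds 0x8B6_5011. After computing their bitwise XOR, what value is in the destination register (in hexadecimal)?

XOR each hex digit independently (no carries):
  E^8=6, 7^B=C, 6^6=0, C^5=9, 9^0=9, 2^1=3, 7^1=6

0x6C09936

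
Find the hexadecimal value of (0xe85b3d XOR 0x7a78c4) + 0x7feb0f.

0x1120f08

First 0xe85b3d XOR 0x7a78c4 = 0x9223f9.
Add column by column in base 16, right to left:
  9+f = 8 carry 1
  f+0+1 = 0 carry 1
  3+b+1 = f
  2+e = 0 carry 1
  2+f+1 = 2 carry 1
  9+7+1 = 1 carry 1
  final carry 1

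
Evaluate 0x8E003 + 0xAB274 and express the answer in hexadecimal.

Add column by column in base 16, right to left:
  3+4 = 7
  0+7 = 7
  0+2 = 2
  E+B = 9 carry 1
  8+A+1 = 3 carry 1
  final carry 1

0x139277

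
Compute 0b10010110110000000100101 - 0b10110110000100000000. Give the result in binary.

Subtract column by column in base 2:
  1-0 → 1
  0-0 → 0
  1-0 → 1
  0-0 → 0
  0-0 → 0
  1-0 → 1
  0-0 → 0
  0-0 → 0
  0-1 → 1 (borrow)
  0-0-1 → 1 (borrow)
  0-0-1 → 1 (borrow)
  0-0-1 → 1 (borrow)
  0-0-1 → 1 (borrow)
  1-1-1 → 1 (borrow)
  1-1-1 → 1 (borrow)
  0-0-1 → 1 (borrow)
  1-1-1 → 1 (borrow)
  1-1-1 → 1 (borrow)
  0-0-1 → 1 (borrow)
  1-1-1 → 1 (borrow)
  0-0-1 → 1 (borrow)
  0-0-1 → 1 (borrow)
  1-0-1 → 0

0b1111111111111100100101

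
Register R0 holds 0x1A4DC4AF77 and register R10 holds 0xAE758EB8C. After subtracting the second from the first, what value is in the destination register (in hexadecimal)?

0xF666BC3EB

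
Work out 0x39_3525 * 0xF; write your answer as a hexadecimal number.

0x35A1D2B

Multiply each base-16 digit by 15, carrying:
  5×15 = 75 → write B carry 4
  2×15+4 = 34 → write 2 carry 2
  5×15+2 = 77 → write D carry 4
  3×15+4 = 49 → write 1 carry 3
  9×15+3 = 138 → write A carry 8
  3×15+8 = 53 → write 5 carry 3
  remaining carry: 3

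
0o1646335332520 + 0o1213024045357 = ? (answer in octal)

0o3061361400077

Add column by column in base 8, right to left:
  0+7 = 7
  2+5 = 7
  5+3 = 0 carry 1
  2+5+1 = 0 carry 1
  3+4+1 = 0 carry 1
  3+0+1 = 4
  5+4 = 1 carry 1
  3+2+1 = 6
  3+0 = 3
  6+3 = 1 carry 1
  4+1+1 = 6
  6+2 = 0 carry 1
  1+1+1 = 3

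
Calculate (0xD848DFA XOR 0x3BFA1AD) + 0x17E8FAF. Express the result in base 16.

First 0xD848DFA XOR 0x3BFA1AD = 0xE3B2C57.
Add column by column in base 16, right to left:
  7+F = 6 carry 1
  5+A+1 = 0 carry 1
  C+F+1 = C carry 1
  2+8+1 = B
  B+E = 9 carry 1
  3+7+1 = B
  E+1 = F

0xFB9BC06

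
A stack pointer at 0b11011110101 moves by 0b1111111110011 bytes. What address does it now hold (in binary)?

0b10011011101000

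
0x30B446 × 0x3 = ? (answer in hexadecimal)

0x921CD2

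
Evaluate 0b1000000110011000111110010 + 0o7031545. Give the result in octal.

0o107662527

0b1000000110011000111110010 = 0o100630762 in octal.
Add column by column in base 8, right to left:
  2+5 = 7
  6+4 = 2 carry 1
  7+5+1 = 5 carry 1
  0+1+1 = 2
  3+3 = 6
  6+0 = 6
  0+7 = 7
  0+0 = 0
  1+0 = 1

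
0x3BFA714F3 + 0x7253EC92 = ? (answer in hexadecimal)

0x431FB0185

Add column by column in base 16, right to left:
  3+2 = 5
  F+9 = 8 carry 1
  4+C+1 = 1 carry 1
  1+E+1 = 0 carry 1
  7+3+1 = B
  A+5 = F
  F+2 = 1 carry 1
  B+7+1 = 3 carry 1
  3+0+1 = 4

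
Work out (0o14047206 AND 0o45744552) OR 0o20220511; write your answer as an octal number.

0o24264513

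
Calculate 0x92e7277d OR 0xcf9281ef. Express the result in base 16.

OR each hex digit independently (no carries):
  9|c=d, 2|f=f, e|9=f, 7|2=7, 2|8=a, 7|1=7, 7|e=f, d|f=f

0xdff7a7ff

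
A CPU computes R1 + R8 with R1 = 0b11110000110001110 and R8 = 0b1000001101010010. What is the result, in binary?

Add column by column in base 2, right to left:
  0+0 = 0
  1+1 = 0 carry 1
  1+0+1 = 0 carry 1
  1+0+1 = 0 carry 1
  0+1+1 = 0 carry 1
  0+0+1 = 1
  0+1 = 1
  1+0 = 1
  1+1 = 0 carry 1
  0+1+1 = 0 carry 1
  0+0+1 = 1
  0+0 = 0
  0+0 = 0
  1+0 = 1
  1+0 = 1
  1+1 = 0 carry 1
  1+0+1 = 0 carry 1
  final carry 1

0b100110010011100000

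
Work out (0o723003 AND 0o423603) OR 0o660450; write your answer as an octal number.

0o663453

0o723003 AND 0o423603 = 0o423003.
Then OR with 0o660450.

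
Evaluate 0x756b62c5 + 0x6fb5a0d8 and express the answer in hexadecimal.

0xe521039d

Add column by column in base 16, right to left:
  5+8 = d
  c+d = 9 carry 1
  2+0+1 = 3
  6+a = 0 carry 1
  b+5+1 = 1 carry 1
  6+b+1 = 2 carry 1
  5+f+1 = 5 carry 1
  7+6+1 = e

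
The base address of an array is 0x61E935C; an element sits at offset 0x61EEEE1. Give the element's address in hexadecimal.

Add column by column in base 16, right to left:
  C+1 = D
  5+E = 3 carry 1
  3+E+1 = 2 carry 1
  9+E+1 = 8 carry 1
  E+E+1 = D carry 1
  1+1+1 = 3
  6+6 = C

0xC3D823D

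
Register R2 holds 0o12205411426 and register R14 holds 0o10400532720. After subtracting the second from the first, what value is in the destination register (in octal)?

0o1604656506

Subtract column by column in base 8:
  6-0 → 6
  2-2 → 0
  4-7 → 5 (borrow)
  1-2-1 → 6 (borrow)
  1-3-1 → 5 (borrow)
  4-5-1 → 6 (borrow)
  5-0-1 → 4
  0-0 → 0
  2-4 → 6 (borrow)
  2-0-1 → 1
  1-1 → 0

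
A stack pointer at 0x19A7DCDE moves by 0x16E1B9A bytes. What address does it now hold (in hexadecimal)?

0x1B15F878

Add column by column in base 16, right to left:
  E+A = 8 carry 1
  D+9+1 = 7 carry 1
  C+B+1 = 8 carry 1
  D+1+1 = F
  7+E = 5 carry 1
  A+6+1 = 1 carry 1
  9+1+1 = B
  1+0 = 1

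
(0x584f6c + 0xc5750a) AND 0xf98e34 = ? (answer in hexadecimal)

Add column by column in base 16, right to left:
  c+a = 6 carry 1
  6+0+1 = 7
  f+5 = 4 carry 1
  4+7+1 = c
  8+5 = d
  5+c = 1 carry 1
  final carry 1
Sum = 0x11dc476; now AND with 0xf98e34:
  1&0=0, 1&f=1, d&9=9, c&8=8, 4&e=4, 7&3=3, 6&4=4

0x198434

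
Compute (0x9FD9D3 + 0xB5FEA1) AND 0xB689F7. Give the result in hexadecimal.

Add column by column in base 16, right to left:
  3+1 = 4
  D+A = 7 carry 1
  9+E+1 = 8 carry 1
  D+F+1 = D carry 1
  F+5+1 = 5 carry 1
  9+B+1 = 5 carry 1
  final carry 1
Sum = 0x155D874; now AND with 0xB689F7:
  1&0=0, 5&B=1, 5&6=4, D&8=8, 8&9=8, 7&F=7, 4&7=4

0x148874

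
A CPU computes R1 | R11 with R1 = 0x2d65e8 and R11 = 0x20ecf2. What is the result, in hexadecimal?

0x2dedfa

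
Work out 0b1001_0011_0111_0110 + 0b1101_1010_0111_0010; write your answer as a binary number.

0b10110110111101000

Add column by column in base 2, right to left:
  0+0 = 0
  1+1 = 0 carry 1
  1+0+1 = 0 carry 1
  0+0+1 = 1
  1+1 = 0 carry 1
  1+1+1 = 1 carry 1
  1+1+1 = 1 carry 1
  0+0+1 = 1
  1+0 = 1
  1+1 = 0 carry 1
  0+0+1 = 1
  0+1 = 1
  1+1 = 0 carry 1
  0+0+1 = 1
  0+1 = 1
  1+1 = 0 carry 1
  final carry 1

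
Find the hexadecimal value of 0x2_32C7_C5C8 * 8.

0x11963E2E40

Multiply each base-16 digit by 8, carrying:
  8×8 = 64 → write 0 carry 4
  C×8+4 = 100 → write 4 carry 6
  5×8+6 = 46 → write E carry 2
  C×8+2 = 98 → write 2 carry 6
  7×8+6 = 62 → write E carry 3
  C×8+3 = 99 → write 3 carry 6
  2×8+6 = 22 → write 6 carry 1
  3×8+1 = 25 → write 9 carry 1
  2×8+1 = 17 → write 1 carry 1
  remaining carry: 1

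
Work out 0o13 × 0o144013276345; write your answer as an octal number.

0o2114175056727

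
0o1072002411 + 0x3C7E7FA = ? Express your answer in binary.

0b1100101011111110110100000011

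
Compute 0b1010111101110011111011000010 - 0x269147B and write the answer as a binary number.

0x269147B = 0b10011010010001010001111011 in binary.
Subtract column by column in base 2:
  0-1 → 1 (borrow)
  1-1-1 → 1 (borrow)
  0-0-1 → 1 (borrow)
  0-1-1 → 0 (borrow)
  0-1-1 → 0 (borrow)
  0-1-1 → 0 (borrow)
  1-1-1 → 1 (borrow)
  1-0-1 → 0
  0-0 → 0
  1-0 → 1
  1-1 → 0
  1-0 → 1
  1-1 → 0
  1-0 → 1
  0-0 → 0
  0-0 → 0
  1-1 → 0
  1-0 → 1
  1-0 → 1
  0-1 → 1 (borrow)
  1-0-1 → 0
  1-1 → 0
  1-1 → 0
  1-0 → 1
  0-0 → 0
  1-1 → 0
  0-0 → 0
  1-0 → 1

0b1000100011100010101001000111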